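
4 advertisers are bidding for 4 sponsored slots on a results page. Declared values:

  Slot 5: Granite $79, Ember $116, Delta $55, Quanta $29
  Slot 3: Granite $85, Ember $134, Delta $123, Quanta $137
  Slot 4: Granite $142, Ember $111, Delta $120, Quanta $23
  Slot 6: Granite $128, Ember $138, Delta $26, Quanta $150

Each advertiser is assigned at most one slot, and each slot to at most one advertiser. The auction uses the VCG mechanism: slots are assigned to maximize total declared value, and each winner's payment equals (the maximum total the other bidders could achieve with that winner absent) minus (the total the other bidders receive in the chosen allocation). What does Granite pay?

Granite pays $15.

Efficient allocation: Granite→Slot 4 ($142), Ember→Slot 5 ($116), Delta→Slot 3 ($123), Quanta→Slot 6 ($150); total welfare W = $531.
Granite receives Slot 4 at value $142, so the others get W − 142 = $389.
Without Granite: best allocation of the remaining 3 bidders over all 4 slots is Ember→Slot 3 ($134), Delta→Slot 4 ($120), Quanta→Slot 6 ($150), total $404.
VCG payment = (others' best without Granite) − (others' welfare with Granite) = 404 − 389 = $15.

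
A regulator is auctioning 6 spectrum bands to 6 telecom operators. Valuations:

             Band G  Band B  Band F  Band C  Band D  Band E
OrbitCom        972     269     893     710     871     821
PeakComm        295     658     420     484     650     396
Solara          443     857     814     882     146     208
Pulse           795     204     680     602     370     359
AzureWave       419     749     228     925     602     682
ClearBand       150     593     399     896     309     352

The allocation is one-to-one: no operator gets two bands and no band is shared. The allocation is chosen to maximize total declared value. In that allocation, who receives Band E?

AzureWave receives Band E.

This is a one-to-one assignment (maximum-weight bipartite matching).
Optimal: OrbitCom→Band F ($893M), PeakComm→Band D ($650M), Solara→Band B ($857M), Pulse→Band G ($795M), AzureWave→Band E ($682M), ClearBand→Band C ($896M) — total 893+650+857+795+682+896 = $4773M.
Next-best assignment: OrbitCom→Band G, PeakComm→Band D, Solara→Band B, Pulse→Band F, AzureWave→Band E, ClearBand→Band C = $4737M.
Every other assignment is strictly worse.
AzureWave's own top band is Band C ($925M), but forcing AzureWave→Band C and reassigning the rest optimally gives only $4598M — worse by 175.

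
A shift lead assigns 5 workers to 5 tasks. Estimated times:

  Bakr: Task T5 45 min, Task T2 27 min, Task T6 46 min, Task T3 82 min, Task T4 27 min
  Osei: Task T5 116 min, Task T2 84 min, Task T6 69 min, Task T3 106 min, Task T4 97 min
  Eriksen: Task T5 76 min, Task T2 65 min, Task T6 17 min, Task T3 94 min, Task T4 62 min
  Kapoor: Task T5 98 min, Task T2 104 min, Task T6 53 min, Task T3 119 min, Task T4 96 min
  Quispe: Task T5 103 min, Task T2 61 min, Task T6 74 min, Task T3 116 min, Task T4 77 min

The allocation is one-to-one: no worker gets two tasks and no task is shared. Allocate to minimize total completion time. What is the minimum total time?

Min total: 309 min

This is the linear assignment problem.
Optimal: Bakr→Task T4 (27 min), Osei→Task T3 (106 min), Eriksen→Task T6 (17 min), Kapoor→Task T5 (98 min), Quispe→Task T2 (61 min) — total 27+106+17+98+61 = 309 min.
Row-greedy (each worker in turn takes its cheapest remaining task) gives 372 min, worse by 63.
Next-best assignment: Bakr→Task T4, Osei→Task T3, Eriksen→Task T5, Kapoor→Task T6, Quispe→Task T2 = 323 min.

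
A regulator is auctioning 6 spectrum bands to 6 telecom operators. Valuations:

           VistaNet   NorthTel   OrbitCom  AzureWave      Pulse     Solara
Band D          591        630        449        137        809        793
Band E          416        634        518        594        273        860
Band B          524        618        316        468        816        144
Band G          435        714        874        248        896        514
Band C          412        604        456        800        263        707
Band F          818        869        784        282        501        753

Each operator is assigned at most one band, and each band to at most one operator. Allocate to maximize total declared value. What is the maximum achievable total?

Maximum total: $4810M

Optimal: VistaNet→Band D ($591M), NorthTel→Band F ($869M), OrbitCom→Band G ($874M), AzureWave→Band C ($800M), Pulse→Band B ($816M), Solara→Band E ($860M) — total 591+869+874+800+816+860 = $4810M.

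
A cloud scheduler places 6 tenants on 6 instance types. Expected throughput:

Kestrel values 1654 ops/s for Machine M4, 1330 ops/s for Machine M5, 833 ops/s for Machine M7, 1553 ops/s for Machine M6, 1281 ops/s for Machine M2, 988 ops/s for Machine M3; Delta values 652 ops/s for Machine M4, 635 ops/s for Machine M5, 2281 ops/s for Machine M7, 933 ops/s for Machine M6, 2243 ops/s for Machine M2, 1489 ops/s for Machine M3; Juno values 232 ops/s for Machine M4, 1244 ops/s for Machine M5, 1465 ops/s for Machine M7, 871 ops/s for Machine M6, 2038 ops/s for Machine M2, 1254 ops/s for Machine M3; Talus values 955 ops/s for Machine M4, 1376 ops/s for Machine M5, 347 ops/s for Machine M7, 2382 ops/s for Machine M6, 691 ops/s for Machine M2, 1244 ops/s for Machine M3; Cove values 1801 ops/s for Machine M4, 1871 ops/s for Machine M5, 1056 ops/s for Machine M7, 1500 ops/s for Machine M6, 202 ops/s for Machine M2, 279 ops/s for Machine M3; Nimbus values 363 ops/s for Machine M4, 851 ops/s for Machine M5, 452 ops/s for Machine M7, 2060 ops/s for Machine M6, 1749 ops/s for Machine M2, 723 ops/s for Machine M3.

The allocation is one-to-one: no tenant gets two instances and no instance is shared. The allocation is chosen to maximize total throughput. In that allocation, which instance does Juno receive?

Optimal: Kestrel→Machine M4 (1654 ops/s), Delta→Machine M7 (2281 ops/s), Juno→Machine M3 (1254 ops/s), Talus→Machine M6 (2382 ops/s), Cove→Machine M5 (1871 ops/s), Nimbus→Machine M2 (1749 ops/s) — total 1654+2281+1254+2382+1871+1749 = 11191 ops/s.
Juno's own top instance is Machine M2 (2038 ops/s), but forcing Juno→Machine M2 and reassigning the rest optimally gives only 11148 ops/s — worse by 43.

Juno receives Machine M3.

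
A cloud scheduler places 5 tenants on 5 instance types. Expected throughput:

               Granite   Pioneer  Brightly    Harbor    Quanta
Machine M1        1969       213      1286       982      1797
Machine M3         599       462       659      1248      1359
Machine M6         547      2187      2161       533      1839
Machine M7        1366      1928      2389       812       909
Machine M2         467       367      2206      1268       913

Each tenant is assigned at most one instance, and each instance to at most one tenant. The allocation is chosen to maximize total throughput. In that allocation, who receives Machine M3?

Harbor receives Machine M3.

Optimal: Granite→Machine M1 (1969 ops/s), Pioneer→Machine M7 (1928 ops/s), Brightly→Machine M2 (2206 ops/s), Harbor→Machine M3 (1248 ops/s), Quanta→Machine M6 (1839 ops/s) — total 1969+1928+2206+1248+1839 = 9190 ops/s.
Row-greedy (each tenant in turn takes its best remaining instance) gives 9172 ops/s, worse by 18.
Next-best assignment: Granite→Machine M1, Pioneer→Machine M6, Brightly→Machine M7, Harbor→Machine M2, Quanta→Machine M3 = 9172 ops/s.
Every other assignment is strictly worse.
Harbor's own top instance is Machine M2 (1268 ops/s), but forcing Harbor→Machine M2 and reassigning the rest optimally gives only 9172 ops/s — worse by 18.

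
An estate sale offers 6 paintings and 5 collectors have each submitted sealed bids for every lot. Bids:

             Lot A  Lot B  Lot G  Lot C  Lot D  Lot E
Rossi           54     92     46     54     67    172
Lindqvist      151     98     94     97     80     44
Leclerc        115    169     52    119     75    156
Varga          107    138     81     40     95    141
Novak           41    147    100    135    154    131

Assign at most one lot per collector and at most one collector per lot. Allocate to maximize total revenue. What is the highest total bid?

Optimal: Rossi→Lot E ($172), Lindqvist→Lot A ($151), Leclerc→Lot C ($119), Varga→Lot B ($138), Novak→Lot D ($154) — total 172+151+119+138+154 = $734.
Max-entry greedy (repeatedly take the single best remaining cell) gives $727, worse by 7.
Next-best assignment: Rossi→Lot E, Lindqvist→Lot A, Leclerc→Lot B, Varga→Lot G, Novak→Lot D = $727.

Max total: $734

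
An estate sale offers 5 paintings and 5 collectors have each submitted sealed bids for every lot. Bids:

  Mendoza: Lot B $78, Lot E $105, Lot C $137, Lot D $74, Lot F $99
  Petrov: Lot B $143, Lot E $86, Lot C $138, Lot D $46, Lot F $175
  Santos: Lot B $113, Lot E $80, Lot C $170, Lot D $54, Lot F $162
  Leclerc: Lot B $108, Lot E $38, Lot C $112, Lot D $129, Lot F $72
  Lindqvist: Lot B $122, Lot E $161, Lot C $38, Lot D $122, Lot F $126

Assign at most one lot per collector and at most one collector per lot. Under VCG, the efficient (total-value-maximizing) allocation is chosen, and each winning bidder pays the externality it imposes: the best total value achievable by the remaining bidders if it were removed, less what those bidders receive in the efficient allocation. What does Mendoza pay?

Mendoza pays $40.

Efficient allocation: Mendoza→Lot C ($137), Petrov→Lot B ($143), Santos→Lot F ($162), Leclerc→Lot D ($129), Lindqvist→Lot E ($161); total welfare W = $732.
Mendoza receives Lot C at value $137, so the others get W − 137 = $595.
Without Mendoza: best allocation of the remaining 4 bidders over all 5 lots is Petrov→Lot F ($175), Santos→Lot C ($170), Leclerc→Lot D ($129), Lindqvist→Lot E ($161), total $635.
VCG payment = (others' best without Mendoza) − (others' welfare with Mendoza) = 635 − 595 = $40.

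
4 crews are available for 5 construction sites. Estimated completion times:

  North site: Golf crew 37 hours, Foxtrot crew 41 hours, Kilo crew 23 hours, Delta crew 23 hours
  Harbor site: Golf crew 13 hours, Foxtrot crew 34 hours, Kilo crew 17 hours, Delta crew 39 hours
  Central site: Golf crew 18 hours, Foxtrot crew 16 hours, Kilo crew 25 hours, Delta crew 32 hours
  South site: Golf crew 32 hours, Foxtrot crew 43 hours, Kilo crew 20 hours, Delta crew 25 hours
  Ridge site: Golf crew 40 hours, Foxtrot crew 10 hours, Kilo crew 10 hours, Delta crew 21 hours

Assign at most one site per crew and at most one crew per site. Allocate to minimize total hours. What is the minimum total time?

Minimum total: 62 hours

Optimal: Golf crew→Harbor site (13 hours), Foxtrot crew→Central site (16 hours), Kilo crew→Ridge site (10 hours), Delta crew→North site (23 hours) — total 13+16+10+23 = 62 hours.
Min-entry greedy (repeatedly take the single cheapest remaining cell) gives 66 hours, worse by 4.
Next-best assignment: Golf crew→Harbor site, Foxtrot crew→Central site, Kilo crew→Ridge site, Delta crew→South site = 64 hours.
No other one-to-one assignment undercuts 62 hours.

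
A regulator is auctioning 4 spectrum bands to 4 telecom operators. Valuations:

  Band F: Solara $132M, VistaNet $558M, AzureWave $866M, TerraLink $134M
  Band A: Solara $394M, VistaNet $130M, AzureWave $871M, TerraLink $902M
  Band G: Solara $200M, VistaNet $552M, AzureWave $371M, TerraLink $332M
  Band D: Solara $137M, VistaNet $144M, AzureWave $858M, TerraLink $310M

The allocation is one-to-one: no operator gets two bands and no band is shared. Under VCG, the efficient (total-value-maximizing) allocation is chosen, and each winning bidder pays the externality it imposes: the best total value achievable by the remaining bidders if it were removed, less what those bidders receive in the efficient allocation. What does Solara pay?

Efficient allocation: Solara→Band G ($200M), VistaNet→Band F ($558M), AzureWave→Band D ($858M), TerraLink→Band A ($902M); total welfare W = $2518M.
Solara receives Band G at value $200M, so the others get W − 200 = $2318M.
Without Solara: best allocation of the remaining 3 bidders over all 4 bands is VistaNet→Band G ($552M), AzureWave→Band F ($866M), TerraLink→Band A ($902M), total $2320M.
VCG payment = (others' best without Solara) − (others' welfare with Solara) = 2320 − 2318 = $2M.

Solara pays $2M.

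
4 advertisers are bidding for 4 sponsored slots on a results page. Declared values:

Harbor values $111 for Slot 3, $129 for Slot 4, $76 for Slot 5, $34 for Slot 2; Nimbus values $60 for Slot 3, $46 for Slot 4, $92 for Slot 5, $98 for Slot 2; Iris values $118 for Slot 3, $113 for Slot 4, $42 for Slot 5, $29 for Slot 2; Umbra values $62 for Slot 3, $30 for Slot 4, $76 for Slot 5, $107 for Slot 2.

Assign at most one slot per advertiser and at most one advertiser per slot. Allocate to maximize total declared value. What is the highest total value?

Optimal: Harbor→Slot 4 ($129), Nimbus→Slot 5 ($92), Iris→Slot 3 ($118), Umbra→Slot 2 ($107) — total 129+92+118+107 = $446.
Next-best assignment: Harbor→Slot 3, Nimbus→Slot 5, Iris→Slot 4, Umbra→Slot 2 = $423.
Every other assignment is strictly worse.

Max total: $446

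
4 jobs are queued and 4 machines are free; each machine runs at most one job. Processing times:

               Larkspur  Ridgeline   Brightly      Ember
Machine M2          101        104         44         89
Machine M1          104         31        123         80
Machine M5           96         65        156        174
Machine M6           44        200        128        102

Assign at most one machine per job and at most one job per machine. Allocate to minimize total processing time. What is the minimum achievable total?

Minimum total: 233 min

Treat this as an assignment problem: match each job to one machine.
Optimal: Larkspur→Machine M6 (44 min), Ridgeline→Machine M5 (65 min), Brightly→Machine M2 (44 min), Ember→Machine M1 (80 min) — total 44+65+44+80 = 233 min.
Column-greedy (each machine in turn goes to its cheapest remaining job) gives 273 min, worse by 40.
Next-best assignment: Larkspur→Machine M5, Ridgeline→Machine M1, Brightly→Machine M2, Ember→Machine M6 = 273 min.
Every other assignment is strictly worse.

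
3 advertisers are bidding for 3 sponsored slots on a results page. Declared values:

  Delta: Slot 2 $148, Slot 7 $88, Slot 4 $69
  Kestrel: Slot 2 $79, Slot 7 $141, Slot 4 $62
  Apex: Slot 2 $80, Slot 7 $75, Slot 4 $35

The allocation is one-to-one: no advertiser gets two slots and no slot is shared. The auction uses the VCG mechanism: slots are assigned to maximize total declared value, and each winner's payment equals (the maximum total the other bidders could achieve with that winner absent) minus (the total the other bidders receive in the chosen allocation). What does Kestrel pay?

Kestrel pays $40.

Efficient allocation: Delta→Slot 2 ($148), Kestrel→Slot 7 ($141), Apex→Slot 4 ($35); total welfare W = $324.
Kestrel receives Slot 7 at value $141, so the others get W − 141 = $183.
Without Kestrel: best allocation of the remaining 2 bidders over all 3 slots is Delta→Slot 2 ($148), Apex→Slot 7 ($75), total $223.
VCG payment = (others' best without Kestrel) − (others' welfare with Kestrel) = 223 − 183 = $40.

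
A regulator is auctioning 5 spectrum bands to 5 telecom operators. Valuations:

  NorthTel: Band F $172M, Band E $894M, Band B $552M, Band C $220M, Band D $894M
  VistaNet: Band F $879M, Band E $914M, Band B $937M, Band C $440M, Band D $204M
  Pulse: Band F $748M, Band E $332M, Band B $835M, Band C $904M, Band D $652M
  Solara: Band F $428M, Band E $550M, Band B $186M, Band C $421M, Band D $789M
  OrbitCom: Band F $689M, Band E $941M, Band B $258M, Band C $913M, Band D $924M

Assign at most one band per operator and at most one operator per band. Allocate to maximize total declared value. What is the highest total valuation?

Optimal: NorthTel→Band E ($894M), VistaNet→Band F ($879M), Pulse→Band B ($835M), Solara→Band D ($789M), OrbitCom→Band C ($913M) — total 894+879+835+789+913 = $4310M.
Column-greedy (each band in turn goes to its best remaining operator) gives $3970M, worse by 340.
Next-best assignment: NorthTel→Band E, VistaNet→Band B, Pulse→Band F, Solara→Band D, OrbitCom→Band C = $4281M.
No other one-to-one assignment exceeds $4310M.

Maximum total: $4310M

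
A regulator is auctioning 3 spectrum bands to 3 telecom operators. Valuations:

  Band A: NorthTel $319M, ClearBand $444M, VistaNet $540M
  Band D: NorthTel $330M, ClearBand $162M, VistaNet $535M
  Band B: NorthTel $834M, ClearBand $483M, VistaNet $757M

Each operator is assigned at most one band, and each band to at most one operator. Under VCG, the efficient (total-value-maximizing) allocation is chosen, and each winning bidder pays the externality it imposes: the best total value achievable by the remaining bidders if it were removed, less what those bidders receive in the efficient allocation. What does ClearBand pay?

Efficient allocation: NorthTel→Band B ($834M), ClearBand→Band A ($444M), VistaNet→Band D ($535M); total welfare W = $1813M.
ClearBand receives Band A at value $444M, so the others get W − 444 = $1369M.
Without ClearBand: best allocation of the remaining 2 bidders over all 3 bands is NorthTel→Band B ($834M), VistaNet→Band A ($540M), total $1374M.
VCG payment = (others' best without ClearBand) − (others' welfare with ClearBand) = 1374 − 1369 = $5M.

ClearBand pays $5M.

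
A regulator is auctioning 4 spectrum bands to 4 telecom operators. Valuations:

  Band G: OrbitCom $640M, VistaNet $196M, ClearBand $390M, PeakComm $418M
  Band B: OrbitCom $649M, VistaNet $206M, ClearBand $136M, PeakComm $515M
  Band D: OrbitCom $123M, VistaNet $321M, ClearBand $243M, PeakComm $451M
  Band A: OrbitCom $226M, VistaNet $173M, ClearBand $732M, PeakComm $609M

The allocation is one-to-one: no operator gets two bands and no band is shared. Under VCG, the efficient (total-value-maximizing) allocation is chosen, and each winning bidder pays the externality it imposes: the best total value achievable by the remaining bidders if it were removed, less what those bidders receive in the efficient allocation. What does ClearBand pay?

Efficient allocation: OrbitCom→Band G ($640M), VistaNet→Band D ($321M), ClearBand→Band A ($732M), PeakComm→Band B ($515M); total welfare W = $2208M.
ClearBand receives Band A at value $732M, so the others get W − 732 = $1476M.
Without ClearBand: best allocation of the remaining 3 bidders over all 4 bands is OrbitCom→Band B ($649M), VistaNet→Band D ($321M), PeakComm→Band A ($609M), total $1579M.
VCG payment = (others' best without ClearBand) − (others' welfare with ClearBand) = 1579 − 1476 = $103M.

ClearBand pays $103M.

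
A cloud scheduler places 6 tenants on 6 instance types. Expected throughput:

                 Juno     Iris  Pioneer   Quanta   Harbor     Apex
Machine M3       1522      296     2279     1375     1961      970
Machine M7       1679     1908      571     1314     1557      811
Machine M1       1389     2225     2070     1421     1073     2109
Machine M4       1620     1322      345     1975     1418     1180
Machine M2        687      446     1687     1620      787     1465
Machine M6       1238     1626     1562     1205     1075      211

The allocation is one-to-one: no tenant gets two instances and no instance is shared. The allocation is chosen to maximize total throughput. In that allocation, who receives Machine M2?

Pioneer receives Machine M2.

Optimal: Juno→Machine M7 (1679 ops/s), Iris→Machine M6 (1626 ops/s), Pioneer→Machine M2 (1687 ops/s), Quanta→Machine M4 (1975 ops/s), Harbor→Machine M3 (1961 ops/s), Apex→Machine M1 (2109 ops/s) — total 1679+1626+1687+1975+1961+2109 = 11037 ops/s.
Max-entry greedy (repeatedly take the single best remaining cell) gives 10698 ops/s, worse by 339.
Pioneer's own top instance is Machine M3 (2279 ops/s), but forcing Pioneer→Machine M3 and reassigning the rest optimally gives only 10811 ops/s — worse by 226.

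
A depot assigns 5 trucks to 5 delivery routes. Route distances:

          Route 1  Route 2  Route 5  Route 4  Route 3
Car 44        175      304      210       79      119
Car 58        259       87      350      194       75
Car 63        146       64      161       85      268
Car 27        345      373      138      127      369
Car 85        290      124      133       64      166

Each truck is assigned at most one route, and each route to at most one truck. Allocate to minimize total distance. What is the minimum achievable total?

This is a one-to-one assignment (minimum-cost bipartite matching).
Optimal: Car 44→Route 1 (175 km), Car 58→Route 3 (75 km), Car 63→Route 2 (64 km), Car 27→Route 5 (138 km), Car 85→Route 4 (64 km) — total 175+75+64+138+64 = 516 km.
Swapping Car 27↔Car 63 (Car 27→Route 2 373 km, Car 63→Route 5 161 km) adds 332.

Minimum total: 516 km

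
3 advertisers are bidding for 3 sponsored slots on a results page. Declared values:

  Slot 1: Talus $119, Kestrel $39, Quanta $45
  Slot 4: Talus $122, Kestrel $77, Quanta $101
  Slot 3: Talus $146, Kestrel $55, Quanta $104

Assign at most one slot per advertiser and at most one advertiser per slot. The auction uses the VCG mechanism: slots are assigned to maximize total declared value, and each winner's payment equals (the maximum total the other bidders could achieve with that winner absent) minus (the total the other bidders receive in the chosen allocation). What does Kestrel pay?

Kestrel pays $24.

Efficient allocation: Talus→Slot 1 ($119), Kestrel→Slot 4 ($77), Quanta→Slot 3 ($104); total welfare W = $300.
Kestrel receives Slot 4 at value $77, so the others get W − 77 = $223.
Without Kestrel: best allocation of the remaining 2 bidders over all 3 slots is Talus→Slot 3 ($146), Quanta→Slot 4 ($101), total $247.
VCG payment = (others' best without Kestrel) − (others' welfare with Kestrel) = 247 − 223 = $24.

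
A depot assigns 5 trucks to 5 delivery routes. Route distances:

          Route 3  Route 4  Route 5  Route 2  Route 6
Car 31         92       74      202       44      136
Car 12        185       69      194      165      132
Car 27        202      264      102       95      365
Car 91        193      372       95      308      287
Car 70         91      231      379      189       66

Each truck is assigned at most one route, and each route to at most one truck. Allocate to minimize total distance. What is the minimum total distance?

This is the linear assignment problem.
Optimal: Car 31→Route 3 (92 km), Car 12→Route 4 (69 km), Car 27→Route 2 (95 km), Car 91→Route 5 (95 km), Car 70→Route 6 (66 km) — total 92+69+95+95+66 = 417 km.
Column-greedy (each route in turn goes to its cheapest remaining truck) gives 664 km, worse by 247.
Next-best assignment: Car 31→Route 2, Car 12→Route 4, Car 27→Route 5, Car 91→Route 3, Car 70→Route 6 = 474 km.

Minimum total: 417 km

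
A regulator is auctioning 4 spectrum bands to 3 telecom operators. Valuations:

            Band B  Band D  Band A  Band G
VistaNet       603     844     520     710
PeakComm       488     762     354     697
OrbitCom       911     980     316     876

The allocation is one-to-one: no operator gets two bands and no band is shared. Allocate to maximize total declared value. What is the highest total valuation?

This is the linear assignment problem.
Optimal: VistaNet→Band D ($844M), PeakComm→Band G ($697M), OrbitCom→Band B ($911M) — total 844+697+911 = $2452M.
Next-best assignment: VistaNet→Band G, PeakComm→Band D, OrbitCom→Band B = $2383M.
Swapping PeakComm↔OrbitCom (PeakComm→Band B $488M, OrbitCom→Band G $876M) loses 244.

Maximum total: $2452M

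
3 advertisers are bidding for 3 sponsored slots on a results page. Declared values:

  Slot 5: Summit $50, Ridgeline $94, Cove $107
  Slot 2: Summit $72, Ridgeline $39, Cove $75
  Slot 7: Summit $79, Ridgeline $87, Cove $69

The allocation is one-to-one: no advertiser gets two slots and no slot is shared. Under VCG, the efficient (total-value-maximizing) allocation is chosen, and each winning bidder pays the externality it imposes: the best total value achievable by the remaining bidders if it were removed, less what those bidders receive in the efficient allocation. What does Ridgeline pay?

Ridgeline pays $7.

Efficient allocation: Summit→Slot 2 ($72), Ridgeline→Slot 7 ($87), Cove→Slot 5 ($107); total welfare W = $266.
Ridgeline receives Slot 7 at value $87, so the others get W − 87 = $179.
Without Ridgeline: best allocation of the remaining 2 bidders over all 3 slots is Summit→Slot 7 ($79), Cove→Slot 5 ($107), total $186.
VCG payment = (others' best without Ridgeline) − (others' welfare with Ridgeline) = 186 − 179 = $7.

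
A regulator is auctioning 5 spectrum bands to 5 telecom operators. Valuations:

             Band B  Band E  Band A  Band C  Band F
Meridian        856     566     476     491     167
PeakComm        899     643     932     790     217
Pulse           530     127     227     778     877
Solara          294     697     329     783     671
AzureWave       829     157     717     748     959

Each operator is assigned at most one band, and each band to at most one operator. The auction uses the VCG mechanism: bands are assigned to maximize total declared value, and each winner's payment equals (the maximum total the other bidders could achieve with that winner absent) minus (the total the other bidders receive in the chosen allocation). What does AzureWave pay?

AzureWave pays $185M.

Efficient allocation: Meridian→Band B ($856M), PeakComm→Band A ($932M), Pulse→Band C ($778M), Solara→Band E ($697M), AzureWave→Band F ($959M); total welfare W = $4222M.
AzureWave receives Band F at value $959M, so the others get W − 959 = $3263M.
Without AzureWave: best allocation of the remaining 4 bidders over all 5 bands is Meridian→Band B ($856M), PeakComm→Band A ($932M), Pulse→Band F ($877M), Solara→Band C ($783M), total $3448M.
VCG payment = (others' best without AzureWave) − (others' welfare with AzureWave) = 3448 − 3263 = $185M.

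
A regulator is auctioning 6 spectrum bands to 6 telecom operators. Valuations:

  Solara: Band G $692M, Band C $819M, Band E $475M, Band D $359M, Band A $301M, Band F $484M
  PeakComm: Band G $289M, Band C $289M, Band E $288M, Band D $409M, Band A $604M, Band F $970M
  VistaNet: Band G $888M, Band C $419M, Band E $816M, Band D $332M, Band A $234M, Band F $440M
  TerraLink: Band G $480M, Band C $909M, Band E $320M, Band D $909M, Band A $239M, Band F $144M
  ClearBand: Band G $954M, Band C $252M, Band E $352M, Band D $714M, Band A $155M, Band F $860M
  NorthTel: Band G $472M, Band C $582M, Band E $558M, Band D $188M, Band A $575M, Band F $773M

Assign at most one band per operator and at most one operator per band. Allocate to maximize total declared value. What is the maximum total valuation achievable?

Max total: $5043M

This is a one-to-one assignment (maximum-weight bipartite matching).
Optimal: Solara→Band C ($819M), PeakComm→Band F ($970M), VistaNet→Band E ($816M), TerraLink→Band D ($909M), ClearBand→Band G ($954M), NorthTel→Band A ($575M) — total 819+970+816+909+954+575 = $5043M.
Column-greedy (each band in turn goes to its best remaining operator) gives $4147M, worse by 896.
Next-best assignment: Solara→Band C, PeakComm→Band A, VistaNet→Band E, TerraLink→Band D, ClearBand→Band G, NorthTel→Band F = $4875M.
Every other assignment is strictly worse.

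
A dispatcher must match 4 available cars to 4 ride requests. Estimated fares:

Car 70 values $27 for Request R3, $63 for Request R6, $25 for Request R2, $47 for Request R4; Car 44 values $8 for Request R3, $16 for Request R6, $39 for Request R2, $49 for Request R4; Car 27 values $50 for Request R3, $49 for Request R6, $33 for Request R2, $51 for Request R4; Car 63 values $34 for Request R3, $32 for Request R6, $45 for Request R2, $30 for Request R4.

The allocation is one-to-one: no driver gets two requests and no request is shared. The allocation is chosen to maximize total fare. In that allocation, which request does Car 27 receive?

Optimal: Car 70→Request R6 ($63), Car 44→Request R4 ($49), Car 27→Request R3 ($50), Car 63→Request R2 ($45) — total 63+49+50+45 = $207.
Car 27's own top request is Request R4 ($51), but forcing Car 27→Request R4 and reassigning the rest optimally gives only $187 — worse by 20.

Car 27 receives Request R3.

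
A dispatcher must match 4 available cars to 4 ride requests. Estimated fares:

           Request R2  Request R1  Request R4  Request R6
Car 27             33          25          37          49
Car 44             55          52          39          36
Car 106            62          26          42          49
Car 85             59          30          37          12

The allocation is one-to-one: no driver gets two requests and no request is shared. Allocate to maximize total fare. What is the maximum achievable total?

Maximum total: $202

This is the linear assignment problem.
Optimal: Car 27→Request R6 ($49), Car 44→Request R1 ($52), Car 106→Request R4 ($42), Car 85→Request R2 ($59) — total 49+52+42+59 = $202.
Checked against all permutations: $202 is optimal.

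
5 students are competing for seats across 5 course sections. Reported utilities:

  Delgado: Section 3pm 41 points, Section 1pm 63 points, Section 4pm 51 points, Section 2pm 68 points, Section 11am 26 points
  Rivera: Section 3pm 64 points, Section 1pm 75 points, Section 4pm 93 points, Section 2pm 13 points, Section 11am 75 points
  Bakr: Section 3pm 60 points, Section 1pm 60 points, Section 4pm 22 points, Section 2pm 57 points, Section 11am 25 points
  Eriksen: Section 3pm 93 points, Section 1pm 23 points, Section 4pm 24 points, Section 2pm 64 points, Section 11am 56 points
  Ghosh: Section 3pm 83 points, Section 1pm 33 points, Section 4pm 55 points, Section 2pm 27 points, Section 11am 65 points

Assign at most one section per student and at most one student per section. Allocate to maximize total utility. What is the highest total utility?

Maximum total: 379 points

Optimal: Delgado→Section 2pm (68 points), Rivera→Section 4pm (93 points), Bakr→Section 1pm (60 points), Eriksen→Section 3pm (93 points), Ghosh→Section 11am (65 points) — total 68+93+60+93+65 = 379 points.
Row-greedy (each student in turn takes its best remaining section) gives 310 points, worse by 69.
Swapping Ghosh↔Eriksen (Ghosh→Section 3pm 83 points, Eriksen→Section 11am 56 points) loses 19.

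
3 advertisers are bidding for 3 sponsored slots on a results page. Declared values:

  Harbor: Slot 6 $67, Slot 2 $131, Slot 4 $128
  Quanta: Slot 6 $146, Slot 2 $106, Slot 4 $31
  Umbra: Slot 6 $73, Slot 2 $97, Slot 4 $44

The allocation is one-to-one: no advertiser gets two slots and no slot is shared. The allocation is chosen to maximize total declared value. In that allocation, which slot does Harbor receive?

Harbor receives Slot 4.

Optimal: Harbor→Slot 4 ($128), Quanta→Slot 6 ($146), Umbra→Slot 2 ($97) — total 128+146+97 = $371.
Column-greedy (each slot in turn goes to its best remaining advertiser) gives $321, worse by 50.
Harbor's own top slot is Slot 2 ($131), but forcing Harbor→Slot 2 and reassigning the rest optimally gives only $321 — worse by 50.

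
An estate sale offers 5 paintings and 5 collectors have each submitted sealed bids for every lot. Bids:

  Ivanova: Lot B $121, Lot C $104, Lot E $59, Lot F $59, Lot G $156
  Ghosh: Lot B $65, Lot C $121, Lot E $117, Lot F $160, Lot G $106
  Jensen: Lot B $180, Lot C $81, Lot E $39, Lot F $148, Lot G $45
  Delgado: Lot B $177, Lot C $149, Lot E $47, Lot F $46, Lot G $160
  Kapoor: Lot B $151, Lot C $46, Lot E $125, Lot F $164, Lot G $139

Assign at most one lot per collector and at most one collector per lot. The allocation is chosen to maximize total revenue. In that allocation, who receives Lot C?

Optimal: Ivanova→Lot G ($156), Ghosh→Lot F ($160), Jensen→Lot B ($180), Delgado→Lot C ($149), Kapoor→Lot E ($125) — total 156+160+180+149+125 = $770.
Max-entry greedy (repeatedly take the single best remaining cell) gives $684, worse by 86.
Delgado's own top lot is Lot B ($177), but forcing Delgado→Lot B and reassigning the rest optimally gives only $727 — worse by 43.

Delgado receives Lot C.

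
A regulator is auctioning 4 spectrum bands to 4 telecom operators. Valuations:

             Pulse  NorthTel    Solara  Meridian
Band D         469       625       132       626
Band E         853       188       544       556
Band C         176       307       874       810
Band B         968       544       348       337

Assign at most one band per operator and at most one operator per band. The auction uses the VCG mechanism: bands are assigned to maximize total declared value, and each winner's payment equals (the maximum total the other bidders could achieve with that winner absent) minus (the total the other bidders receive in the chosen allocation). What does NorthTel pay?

Efficient allocation: Pulse→Band B ($968M), NorthTel→Band D ($625M), Solara→Band C ($874M), Meridian→Band E ($556M); total welfare W = $3023M.
NorthTel receives Band D at value $625M, so the others get W − 625 = $2398M.
Without NorthTel: best allocation of the remaining 3 bidders over all 4 bands is Pulse→Band B ($968M), Solara→Band C ($874M), Meridian→Band D ($626M), total $2468M.
VCG payment = (others' best without NorthTel) − (others' welfare with NorthTel) = 2468 − 2398 = $70M.

NorthTel pays $70M.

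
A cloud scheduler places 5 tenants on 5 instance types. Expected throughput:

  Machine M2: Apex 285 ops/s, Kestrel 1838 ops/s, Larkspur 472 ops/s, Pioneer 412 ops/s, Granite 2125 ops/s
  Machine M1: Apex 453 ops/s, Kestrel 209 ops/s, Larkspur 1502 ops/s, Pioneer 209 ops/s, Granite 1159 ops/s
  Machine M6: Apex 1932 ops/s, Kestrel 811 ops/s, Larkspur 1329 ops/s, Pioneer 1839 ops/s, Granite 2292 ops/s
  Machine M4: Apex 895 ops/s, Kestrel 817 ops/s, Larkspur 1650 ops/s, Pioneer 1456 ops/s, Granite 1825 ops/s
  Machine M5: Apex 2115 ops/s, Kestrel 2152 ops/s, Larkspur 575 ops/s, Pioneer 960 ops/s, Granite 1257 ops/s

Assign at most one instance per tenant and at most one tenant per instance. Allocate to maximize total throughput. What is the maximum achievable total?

Treat this as an assignment problem: match each tenant to one instance.
Optimal: Apex→Machine M5 (2115 ops/s), Kestrel→Machine M2 (1838 ops/s), Larkspur→Machine M1 (1502 ops/s), Pioneer→Machine M4 (1456 ops/s), Granite→Machine M6 (2292 ops/s) — total 2115+1838+1502+1456+2292 = 9203 ops/s.
Max-entry greedy (repeatedly take the single best remaining cell) gives 6959 ops/s, worse by 2244.
Next-best assignment: Apex→Machine M6, Kestrel→Machine M5, Larkspur→Machine M1, Pioneer→Machine M4, Granite→Machine M2 = 9167 ops/s.

Max total: 9203 ops/s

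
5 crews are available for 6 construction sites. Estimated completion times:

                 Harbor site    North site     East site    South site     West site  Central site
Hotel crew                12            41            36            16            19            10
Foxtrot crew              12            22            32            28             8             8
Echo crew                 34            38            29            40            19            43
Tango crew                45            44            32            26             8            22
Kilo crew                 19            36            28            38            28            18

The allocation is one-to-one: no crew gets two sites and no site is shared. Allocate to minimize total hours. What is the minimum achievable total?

Minimum total: 80 hours

Optimal: Hotel crew→South site (16 hours), Foxtrot crew→Central site (8 hours), Echo crew→East site (29 hours), Tango crew→West site (8 hours), Kilo crew→Harbor site (19 hours) — total 16+8+29+8+19 = 80 hours.
Row-greedy (each crew in turn takes its cheapest remaining site) gives 92 hours, worse by 12.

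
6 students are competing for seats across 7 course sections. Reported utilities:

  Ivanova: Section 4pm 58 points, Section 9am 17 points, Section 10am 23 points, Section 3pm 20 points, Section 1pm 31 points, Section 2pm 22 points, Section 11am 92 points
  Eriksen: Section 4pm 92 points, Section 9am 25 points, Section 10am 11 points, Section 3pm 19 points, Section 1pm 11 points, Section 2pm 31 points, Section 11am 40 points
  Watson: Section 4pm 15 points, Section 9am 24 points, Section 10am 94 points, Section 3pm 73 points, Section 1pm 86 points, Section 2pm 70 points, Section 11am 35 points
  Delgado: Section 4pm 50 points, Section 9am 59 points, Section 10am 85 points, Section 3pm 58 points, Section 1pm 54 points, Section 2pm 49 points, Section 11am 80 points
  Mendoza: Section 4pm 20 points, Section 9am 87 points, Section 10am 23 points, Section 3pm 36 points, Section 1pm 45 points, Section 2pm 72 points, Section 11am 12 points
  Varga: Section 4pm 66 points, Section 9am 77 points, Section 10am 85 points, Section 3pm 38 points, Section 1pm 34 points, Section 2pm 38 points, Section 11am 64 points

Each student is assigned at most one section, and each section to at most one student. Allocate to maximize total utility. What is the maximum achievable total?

Treat this as an assignment problem: match each student to one section.
Optimal: Ivanova→Section 11am (92 points), Eriksen→Section 4pm (92 points), Watson→Section 1pm (86 points), Delgado→Section 10am (85 points), Mendoza→Section 2pm (72 points), Varga→Section 9am (77 points) — total 92+92+86+85+72+77 = 504 points.
Max-entry greedy (repeatedly take the single best remaining cell) gives 461 points, worse by 43.

Maximum total: 504 points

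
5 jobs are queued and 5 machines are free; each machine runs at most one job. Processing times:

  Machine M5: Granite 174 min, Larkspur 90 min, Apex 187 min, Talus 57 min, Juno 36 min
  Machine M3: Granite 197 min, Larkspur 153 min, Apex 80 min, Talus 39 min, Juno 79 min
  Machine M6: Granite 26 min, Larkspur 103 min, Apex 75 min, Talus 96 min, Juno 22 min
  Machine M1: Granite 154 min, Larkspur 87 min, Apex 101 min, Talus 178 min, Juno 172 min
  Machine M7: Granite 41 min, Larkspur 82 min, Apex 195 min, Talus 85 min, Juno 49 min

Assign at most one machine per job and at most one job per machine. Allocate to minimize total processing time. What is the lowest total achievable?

Optimal: Granite→Machine M7 (41 min), Larkspur→Machine M1 (87 min), Apex→Machine M6 (75 min), Talus→Machine M3 (39 min), Juno→Machine M5 (36 min) — total 41+87+75+39+36 = 278 min.

Minimum total: 278 min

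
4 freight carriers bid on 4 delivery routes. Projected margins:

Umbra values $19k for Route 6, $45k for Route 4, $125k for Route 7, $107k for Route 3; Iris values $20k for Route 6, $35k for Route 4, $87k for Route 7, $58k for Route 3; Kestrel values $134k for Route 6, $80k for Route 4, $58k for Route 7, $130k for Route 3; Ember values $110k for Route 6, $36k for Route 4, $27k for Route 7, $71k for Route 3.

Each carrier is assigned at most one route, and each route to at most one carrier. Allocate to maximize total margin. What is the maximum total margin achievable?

Max total: $400k

Optimal: Umbra→Route 7 ($125k), Iris→Route 4 ($35k), Kestrel→Route 3 ($130k), Ember→Route 6 ($110k) — total 125+35+130+110 = $400k.
Max-entry greedy (repeatedly take the single best remaining cell) gives $365k, worse by 35.
Every other assignment is strictly worse.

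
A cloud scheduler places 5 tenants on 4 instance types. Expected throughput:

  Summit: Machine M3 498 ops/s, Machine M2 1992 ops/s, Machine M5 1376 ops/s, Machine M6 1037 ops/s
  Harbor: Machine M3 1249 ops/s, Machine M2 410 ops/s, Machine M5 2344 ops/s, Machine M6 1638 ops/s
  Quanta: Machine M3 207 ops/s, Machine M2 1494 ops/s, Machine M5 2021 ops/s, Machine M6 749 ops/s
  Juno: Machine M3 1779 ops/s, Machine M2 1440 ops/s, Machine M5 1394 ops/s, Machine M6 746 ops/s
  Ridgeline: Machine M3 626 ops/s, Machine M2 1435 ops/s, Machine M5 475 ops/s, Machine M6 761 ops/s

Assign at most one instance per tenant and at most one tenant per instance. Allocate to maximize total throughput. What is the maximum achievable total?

Treat this as an assignment problem: match each tenant to one instance.
Optimal: Juno→Machine M3 (1779 ops/s), Summit→Machine M2 (1992 ops/s), Quanta→Machine M5 (2021 ops/s), Harbor→Machine M6 (1638 ops/s) — total 1779+1992+2021+1638 = 7430 ops/s.
Max-entry greedy (repeatedly take the single best remaining cell) gives 6876 ops/s, worse by 554.
Every other assignment is strictly worse.

Maximum total: 7430 ops/s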